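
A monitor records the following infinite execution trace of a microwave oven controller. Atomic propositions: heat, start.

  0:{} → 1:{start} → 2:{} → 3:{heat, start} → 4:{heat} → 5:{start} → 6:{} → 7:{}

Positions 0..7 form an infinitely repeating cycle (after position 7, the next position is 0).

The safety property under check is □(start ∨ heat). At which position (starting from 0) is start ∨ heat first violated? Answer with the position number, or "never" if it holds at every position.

At position 0 the labels are {}, so start ∨ heat is false there. This is the first violation.

0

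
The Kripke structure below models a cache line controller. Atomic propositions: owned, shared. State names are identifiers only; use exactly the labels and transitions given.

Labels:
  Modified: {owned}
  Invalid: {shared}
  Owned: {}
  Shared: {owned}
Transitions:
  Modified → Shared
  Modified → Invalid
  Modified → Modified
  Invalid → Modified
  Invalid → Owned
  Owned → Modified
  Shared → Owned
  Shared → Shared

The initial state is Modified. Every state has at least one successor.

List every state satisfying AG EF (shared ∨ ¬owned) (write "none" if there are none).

{Modified, Invalid, Owned, Shared}

States satisfying EF (shared ∨ ¬owned): {Modified, Invalid, Owned, Shared}.
States satisfying AG EF (shared ∨ ¬owned): {Modified, Invalid, Owned, Shared}.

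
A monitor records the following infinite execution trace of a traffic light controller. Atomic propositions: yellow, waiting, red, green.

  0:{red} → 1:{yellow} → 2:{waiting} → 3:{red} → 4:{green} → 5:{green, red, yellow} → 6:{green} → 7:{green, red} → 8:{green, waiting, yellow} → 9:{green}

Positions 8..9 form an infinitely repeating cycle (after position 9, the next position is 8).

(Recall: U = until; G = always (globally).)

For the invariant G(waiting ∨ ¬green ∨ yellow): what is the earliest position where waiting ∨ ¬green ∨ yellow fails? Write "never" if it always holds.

Check waiting ∨ ¬green ∨ yellow at each position in order: 0 ✓, 1 ✓, 2 ✓, 3 ✓.
At position 4 the labels are {green}, so waiting ∨ ¬green ∨ yellow is false there. This is the first violation.

4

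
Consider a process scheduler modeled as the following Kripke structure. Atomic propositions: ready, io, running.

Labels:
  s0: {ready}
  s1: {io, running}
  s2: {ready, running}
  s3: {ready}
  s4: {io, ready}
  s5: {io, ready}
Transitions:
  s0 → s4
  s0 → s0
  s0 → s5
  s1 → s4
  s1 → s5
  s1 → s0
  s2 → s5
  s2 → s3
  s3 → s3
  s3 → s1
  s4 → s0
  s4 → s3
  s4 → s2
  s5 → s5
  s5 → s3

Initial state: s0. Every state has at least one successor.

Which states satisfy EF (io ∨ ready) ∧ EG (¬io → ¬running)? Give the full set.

States satisfying io ∨ ready: {s0, s1, s2, s3, s4, s5}.
States satisfying EF (io ∨ ready): {s0, s1, s2, s3, s4, s5}.
States satisfying ¬io → ¬running: {s0, s1, s3, s4, s5}.
States satisfying EG (¬io → ¬running): {s0, s1, s3, s4, s5}.
States satisfying EF (io ∨ ready) ∧ EG (¬io → ¬running): {s0, s1, s3, s4, s5}.

{s0, s1, s3, s4, s5}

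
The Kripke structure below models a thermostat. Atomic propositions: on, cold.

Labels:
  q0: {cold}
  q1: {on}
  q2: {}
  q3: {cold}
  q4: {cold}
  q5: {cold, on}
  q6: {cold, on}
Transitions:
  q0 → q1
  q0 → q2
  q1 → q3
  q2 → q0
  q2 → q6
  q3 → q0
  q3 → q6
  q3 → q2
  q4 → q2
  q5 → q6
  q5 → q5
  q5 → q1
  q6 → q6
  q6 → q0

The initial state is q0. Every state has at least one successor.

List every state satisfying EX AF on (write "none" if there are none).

{q0, q2, q3, q5, q6}

States satisfying AF on: {q1, q5, q6}.
States satisfying EX AF on: {q0, q2, q3, q5, q6}.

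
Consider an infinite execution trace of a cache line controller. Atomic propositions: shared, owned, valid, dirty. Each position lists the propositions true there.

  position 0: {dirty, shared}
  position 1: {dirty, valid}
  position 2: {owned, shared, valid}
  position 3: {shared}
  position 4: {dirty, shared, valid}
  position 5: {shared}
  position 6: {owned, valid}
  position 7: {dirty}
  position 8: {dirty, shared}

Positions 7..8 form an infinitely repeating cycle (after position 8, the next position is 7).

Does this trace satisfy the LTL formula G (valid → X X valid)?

valid → X X valid must hold at every position from 0 onward. It fails at position 1, so G (valid → X X valid) is false.
Positions where valid holds: 1, 2, 4, 6.
Check X X valid at each: 1→fails, 2→ok, 4→ok, 6→fails.

No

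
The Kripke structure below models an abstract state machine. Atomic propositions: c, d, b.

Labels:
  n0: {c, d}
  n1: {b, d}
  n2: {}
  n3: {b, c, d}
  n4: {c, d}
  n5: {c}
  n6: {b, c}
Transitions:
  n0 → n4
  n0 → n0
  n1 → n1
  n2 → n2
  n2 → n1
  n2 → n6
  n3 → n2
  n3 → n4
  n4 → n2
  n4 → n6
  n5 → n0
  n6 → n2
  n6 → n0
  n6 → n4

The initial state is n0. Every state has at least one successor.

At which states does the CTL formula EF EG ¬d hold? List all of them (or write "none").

{n0, n2, n3, n4, n5, n6}

States satisfying EG ¬d: {n2, n6}.
States satisfying EF EG ¬d: {n0, n2, n3, n4, n5, n6}.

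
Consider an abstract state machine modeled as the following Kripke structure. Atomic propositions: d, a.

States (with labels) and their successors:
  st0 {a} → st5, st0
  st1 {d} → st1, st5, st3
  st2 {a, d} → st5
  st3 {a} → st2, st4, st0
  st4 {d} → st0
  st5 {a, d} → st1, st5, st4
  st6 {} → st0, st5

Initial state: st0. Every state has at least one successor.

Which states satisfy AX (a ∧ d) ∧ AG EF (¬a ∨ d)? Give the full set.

{st2}

States satisfying a ∧ d: {st2, st5}.
States satisfying AX (a ∧ d): {st2}.
States satisfying EF (¬a ∨ d): {st0, st1, st2, st3, st4, st5, st6}.
States satisfying AG EF (¬a ∨ d): {st0, st1, st2, st3, st4, st5, st6}.
States satisfying AX (a ∧ d) ∧ AG EF (¬a ∨ d): {st2}.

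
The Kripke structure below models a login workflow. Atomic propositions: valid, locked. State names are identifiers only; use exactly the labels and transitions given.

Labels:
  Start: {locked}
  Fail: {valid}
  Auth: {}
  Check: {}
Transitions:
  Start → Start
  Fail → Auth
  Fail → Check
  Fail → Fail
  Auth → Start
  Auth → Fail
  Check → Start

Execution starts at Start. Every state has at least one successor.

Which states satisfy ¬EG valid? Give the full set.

States satisfying valid: {Fail}.
States satisfying EG valid: {Fail}.
States satisfying ¬EG valid: {Start, Auth, Check}.

{Start, Auth, Check}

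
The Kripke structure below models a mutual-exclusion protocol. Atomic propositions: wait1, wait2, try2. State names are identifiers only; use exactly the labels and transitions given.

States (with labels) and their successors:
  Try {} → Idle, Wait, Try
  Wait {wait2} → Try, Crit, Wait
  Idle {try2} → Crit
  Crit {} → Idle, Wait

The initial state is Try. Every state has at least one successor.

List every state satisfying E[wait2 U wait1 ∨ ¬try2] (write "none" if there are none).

States satisfying wait2: {Wait}.
States satisfying wait1 ∨ ¬try2: {Try, Wait, Crit}.
States satisfying E[wait2 U wait1 ∨ ¬try2]: {Try, Wait, Crit}.

{Try, Wait, Crit}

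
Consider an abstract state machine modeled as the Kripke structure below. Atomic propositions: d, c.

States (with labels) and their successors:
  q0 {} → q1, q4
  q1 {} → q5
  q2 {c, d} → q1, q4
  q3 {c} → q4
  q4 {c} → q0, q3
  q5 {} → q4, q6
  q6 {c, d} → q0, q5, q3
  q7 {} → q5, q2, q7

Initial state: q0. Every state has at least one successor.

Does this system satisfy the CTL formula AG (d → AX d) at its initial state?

Violated

States satisfying d → AX d: {q0, q1, q3, q4, q5, q7}.
States satisfying AG (d → AX d): ∅.
q6 is reachable from q0 and violates d → AX d, so AG fails at q0.
q0 ∉ Sat(AG (d → AX d)).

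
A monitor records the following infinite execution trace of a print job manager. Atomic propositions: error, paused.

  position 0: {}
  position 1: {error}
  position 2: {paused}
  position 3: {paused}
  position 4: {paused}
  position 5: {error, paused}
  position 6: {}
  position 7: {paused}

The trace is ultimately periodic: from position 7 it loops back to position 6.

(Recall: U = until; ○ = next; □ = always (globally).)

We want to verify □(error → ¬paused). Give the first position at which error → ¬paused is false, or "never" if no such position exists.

Check error → ¬paused at each position in order: 0 ✓, 1 ✓, 2 ✓, 3 ✓, 4 ✓.
At position 5 the labels are {error, paused}, so error → ¬paused is false there. This is the first violation.

5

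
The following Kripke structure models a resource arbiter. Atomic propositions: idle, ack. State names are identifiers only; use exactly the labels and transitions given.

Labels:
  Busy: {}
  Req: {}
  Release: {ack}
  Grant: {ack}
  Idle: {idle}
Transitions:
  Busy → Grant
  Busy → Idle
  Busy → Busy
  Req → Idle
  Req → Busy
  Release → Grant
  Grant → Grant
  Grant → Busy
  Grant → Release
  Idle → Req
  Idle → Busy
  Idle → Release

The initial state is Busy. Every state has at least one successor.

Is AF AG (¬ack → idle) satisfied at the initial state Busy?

States satisfying AG (¬ack → idle): ∅.
States satisfying AF AG (¬ack → idle): ∅.
There is a path from Busy along which AG (¬ack → idle) never holds.
Busy ∉ Sat(AF AG (¬ack → idle)).

No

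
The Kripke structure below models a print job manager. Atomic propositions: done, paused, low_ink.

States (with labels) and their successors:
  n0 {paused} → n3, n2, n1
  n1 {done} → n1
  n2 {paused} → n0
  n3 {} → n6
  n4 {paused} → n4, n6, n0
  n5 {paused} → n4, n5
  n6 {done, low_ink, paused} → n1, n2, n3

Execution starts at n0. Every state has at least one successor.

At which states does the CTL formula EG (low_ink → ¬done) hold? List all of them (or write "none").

States satisfying low_ink → ¬done: {n0, n1, n2, n3, n4, n5}.
States satisfying EG (low_ink → ¬done): {n0, n1, n2, n4, n5}.

{n0, n1, n2, n4, n5}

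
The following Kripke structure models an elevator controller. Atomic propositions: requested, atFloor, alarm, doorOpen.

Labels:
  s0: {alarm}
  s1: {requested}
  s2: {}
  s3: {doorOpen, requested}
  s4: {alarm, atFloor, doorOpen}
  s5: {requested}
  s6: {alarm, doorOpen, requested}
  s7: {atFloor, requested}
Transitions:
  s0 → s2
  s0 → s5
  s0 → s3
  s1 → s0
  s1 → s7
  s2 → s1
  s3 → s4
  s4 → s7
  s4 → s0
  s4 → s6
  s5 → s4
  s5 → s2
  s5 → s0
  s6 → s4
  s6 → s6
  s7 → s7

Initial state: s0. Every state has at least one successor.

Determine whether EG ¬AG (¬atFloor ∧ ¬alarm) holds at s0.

Satisfied

States satisfying ¬AG (¬atFloor ∧ ¬alarm): {s0, s1, s2, s3, s4, s5, s6, s7}.
States satisfying EG ¬AG (¬atFloor ∧ ¬alarm): {s0, s1, s2, s3, s4, s5, s6, s7}.
s0 ∈ Sat(EG ¬AG (¬atFloor ∧ ¬alarm)).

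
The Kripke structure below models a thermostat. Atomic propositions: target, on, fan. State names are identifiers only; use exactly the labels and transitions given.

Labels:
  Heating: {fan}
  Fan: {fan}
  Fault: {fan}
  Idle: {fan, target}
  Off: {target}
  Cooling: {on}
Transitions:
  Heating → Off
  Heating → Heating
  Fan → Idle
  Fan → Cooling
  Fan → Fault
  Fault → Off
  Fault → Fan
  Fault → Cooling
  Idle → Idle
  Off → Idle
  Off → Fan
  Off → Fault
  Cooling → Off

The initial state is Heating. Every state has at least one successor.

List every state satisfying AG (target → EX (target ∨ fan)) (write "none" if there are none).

{Heating, Fan, Fault, Idle, Off, Cooling}

States satisfying target → EX (target ∨ fan): {Heating, Fan, Fault, Idle, Off, Cooling}.
States satisfying AG (target → EX (target ∨ fan)): {Heating, Fan, Fault, Idle, Off, Cooling}.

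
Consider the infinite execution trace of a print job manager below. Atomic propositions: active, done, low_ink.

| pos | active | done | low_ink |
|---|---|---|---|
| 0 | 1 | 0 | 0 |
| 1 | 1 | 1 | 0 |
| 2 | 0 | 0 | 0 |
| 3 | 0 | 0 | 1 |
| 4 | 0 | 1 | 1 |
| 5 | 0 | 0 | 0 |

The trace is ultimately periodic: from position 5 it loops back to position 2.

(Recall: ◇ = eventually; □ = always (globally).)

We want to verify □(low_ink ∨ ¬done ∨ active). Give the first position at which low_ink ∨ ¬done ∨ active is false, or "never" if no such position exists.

never

low_ink ∨ ¬done ∨ active holds at every position 0..5, and those are all the positions the trace ever visits, so the invariant □(low_ink ∨ ¬done ∨ active) is never violated.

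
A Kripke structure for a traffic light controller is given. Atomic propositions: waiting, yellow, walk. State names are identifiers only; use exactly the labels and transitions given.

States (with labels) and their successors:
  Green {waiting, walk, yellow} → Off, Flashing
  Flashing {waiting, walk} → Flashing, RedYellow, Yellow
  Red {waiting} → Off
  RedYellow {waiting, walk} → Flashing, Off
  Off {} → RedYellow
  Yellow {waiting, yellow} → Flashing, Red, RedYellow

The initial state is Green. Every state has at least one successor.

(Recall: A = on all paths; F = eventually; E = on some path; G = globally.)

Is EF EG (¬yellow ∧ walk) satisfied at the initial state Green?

States satisfying EG (¬yellow ∧ walk): {Flashing, RedYellow}.
States satisfying EF EG (¬yellow ∧ walk): {Green, Flashing, Red, RedYellow, Off, Yellow}.
Some path from Green reaches a state where EG (¬yellow ∧ walk) holds.
Green ∈ Sat(EF EG (¬yellow ∧ walk)).

Satisfied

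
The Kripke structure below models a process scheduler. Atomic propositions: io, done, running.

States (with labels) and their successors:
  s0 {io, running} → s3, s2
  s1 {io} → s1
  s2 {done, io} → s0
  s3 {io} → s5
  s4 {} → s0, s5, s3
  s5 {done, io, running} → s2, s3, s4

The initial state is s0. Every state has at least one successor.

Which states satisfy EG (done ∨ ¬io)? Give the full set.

{s4, s5}

States satisfying done ∨ ¬io: {s2, s4, s5}.
States satisfying EG (done ∨ ¬io): {s4, s5}.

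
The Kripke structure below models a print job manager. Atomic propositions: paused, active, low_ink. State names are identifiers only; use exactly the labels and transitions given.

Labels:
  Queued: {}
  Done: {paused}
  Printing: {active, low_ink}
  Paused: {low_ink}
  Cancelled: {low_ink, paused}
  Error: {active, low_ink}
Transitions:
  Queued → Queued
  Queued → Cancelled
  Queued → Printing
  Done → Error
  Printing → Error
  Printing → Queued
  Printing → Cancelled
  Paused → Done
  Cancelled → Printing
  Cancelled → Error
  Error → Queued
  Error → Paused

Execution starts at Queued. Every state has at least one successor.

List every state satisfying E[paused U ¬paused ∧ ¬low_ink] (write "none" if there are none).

{Queued}

States satisfying paused: {Done, Cancelled}.
States satisfying ¬paused ∧ ¬low_ink: {Queued}.
States satisfying E[paused U ¬paused ∧ ¬low_ink]: {Queued}.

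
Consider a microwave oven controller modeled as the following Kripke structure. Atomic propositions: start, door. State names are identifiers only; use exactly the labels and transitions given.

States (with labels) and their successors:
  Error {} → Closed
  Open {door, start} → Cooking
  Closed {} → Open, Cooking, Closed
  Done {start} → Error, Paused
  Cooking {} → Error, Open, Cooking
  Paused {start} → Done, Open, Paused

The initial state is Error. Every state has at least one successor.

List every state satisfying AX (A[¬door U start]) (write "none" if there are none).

{Paused}

States satisfying A[¬door U start]: {Open, Done, Paused}.
States satisfying AX (A[¬door U start]): {Paused}.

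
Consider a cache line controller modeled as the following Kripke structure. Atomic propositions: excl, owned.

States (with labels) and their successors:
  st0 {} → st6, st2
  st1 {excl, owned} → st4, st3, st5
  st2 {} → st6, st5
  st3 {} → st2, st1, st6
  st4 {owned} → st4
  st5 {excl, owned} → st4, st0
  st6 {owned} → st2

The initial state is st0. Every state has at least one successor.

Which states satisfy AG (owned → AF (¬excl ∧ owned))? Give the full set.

{st4}

States satisfying owned → AF (¬excl ∧ owned): {st0, st2, st3, st4, st6}.
States satisfying AG (owned → AF (¬excl ∧ owned)): {st4}.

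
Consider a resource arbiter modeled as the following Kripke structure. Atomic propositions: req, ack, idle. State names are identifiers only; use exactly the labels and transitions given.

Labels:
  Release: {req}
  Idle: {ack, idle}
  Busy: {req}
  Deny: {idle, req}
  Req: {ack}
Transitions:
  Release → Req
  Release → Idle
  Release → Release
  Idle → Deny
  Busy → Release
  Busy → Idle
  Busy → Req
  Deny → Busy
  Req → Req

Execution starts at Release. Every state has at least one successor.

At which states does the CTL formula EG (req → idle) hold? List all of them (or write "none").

{Req}

States satisfying req → idle: {Idle, Deny, Req}.
States satisfying EG (req → idle): {Req}.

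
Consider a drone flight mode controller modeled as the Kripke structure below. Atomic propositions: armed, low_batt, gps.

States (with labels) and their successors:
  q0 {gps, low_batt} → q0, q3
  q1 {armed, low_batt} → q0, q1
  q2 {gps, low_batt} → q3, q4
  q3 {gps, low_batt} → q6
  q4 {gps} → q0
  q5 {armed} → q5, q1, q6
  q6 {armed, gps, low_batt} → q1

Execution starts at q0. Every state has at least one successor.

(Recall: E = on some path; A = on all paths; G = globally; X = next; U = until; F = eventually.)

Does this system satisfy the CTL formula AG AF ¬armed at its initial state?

States satisfying AF ¬armed: {q0, q2, q3, q4}.
States satisfying AG AF ¬armed: ∅.
q1 is reachable from q0 and violates AF ¬armed, so AG fails at q0.
q0 ∉ Sat(AG AF ¬armed).

Does not hold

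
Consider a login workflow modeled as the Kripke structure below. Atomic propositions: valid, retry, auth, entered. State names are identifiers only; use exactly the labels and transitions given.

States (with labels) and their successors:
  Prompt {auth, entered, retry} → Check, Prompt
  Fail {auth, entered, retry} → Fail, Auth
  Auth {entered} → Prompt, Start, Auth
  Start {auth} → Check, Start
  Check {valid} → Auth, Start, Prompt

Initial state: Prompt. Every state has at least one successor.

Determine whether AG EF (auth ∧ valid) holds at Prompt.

Does not hold

States satisfying EF (auth ∧ valid): ∅.
States satisfying AG EF (auth ∧ valid): ∅.
Auth is reachable from Prompt and violates EF (auth ∧ valid), so AG fails at Prompt.
Prompt ∉ Sat(AG EF (auth ∧ valid)).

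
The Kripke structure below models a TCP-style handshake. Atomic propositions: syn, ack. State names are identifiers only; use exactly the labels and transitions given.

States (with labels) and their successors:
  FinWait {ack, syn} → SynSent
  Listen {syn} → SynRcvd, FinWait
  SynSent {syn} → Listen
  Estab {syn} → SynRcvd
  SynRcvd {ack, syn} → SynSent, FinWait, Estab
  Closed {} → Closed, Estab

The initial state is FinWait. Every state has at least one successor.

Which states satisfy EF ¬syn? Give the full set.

{Closed}

States satisfying ¬syn: {Closed}.
States satisfying EF ¬syn: {Closed}.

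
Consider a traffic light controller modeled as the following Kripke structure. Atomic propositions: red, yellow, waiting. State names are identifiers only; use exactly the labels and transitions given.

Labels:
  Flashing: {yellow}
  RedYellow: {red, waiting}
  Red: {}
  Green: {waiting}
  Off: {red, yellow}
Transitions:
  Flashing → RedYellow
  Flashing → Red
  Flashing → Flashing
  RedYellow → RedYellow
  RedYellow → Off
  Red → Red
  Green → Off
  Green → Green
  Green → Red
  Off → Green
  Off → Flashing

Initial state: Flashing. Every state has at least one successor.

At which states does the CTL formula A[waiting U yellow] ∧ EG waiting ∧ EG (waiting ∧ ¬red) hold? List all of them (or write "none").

States satisfying waiting: {RedYellow, Green}.
States satisfying yellow: {Flashing, Off}.
States satisfying A[waiting U yellow]: {Flashing, Off}.
States satisfying EG waiting: {RedYellow, Green}.
States satisfying waiting ∧ ¬red: {Green}.
States satisfying EG (waiting ∧ ¬red): {Green}.
States satisfying EG waiting ∧ EG (waiting ∧ ¬red): {Green}.
States satisfying A[waiting U yellow] ∧ EG waiting ∧ EG (waiting ∧ ¬red): ∅.

none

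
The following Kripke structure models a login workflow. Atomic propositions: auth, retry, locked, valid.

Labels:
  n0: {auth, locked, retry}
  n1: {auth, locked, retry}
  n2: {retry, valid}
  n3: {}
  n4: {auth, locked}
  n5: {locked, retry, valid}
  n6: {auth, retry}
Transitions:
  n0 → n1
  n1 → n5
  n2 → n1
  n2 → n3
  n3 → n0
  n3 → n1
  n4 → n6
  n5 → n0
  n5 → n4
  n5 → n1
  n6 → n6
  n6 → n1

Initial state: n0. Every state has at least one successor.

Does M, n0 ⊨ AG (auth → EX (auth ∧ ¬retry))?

No

States satisfying auth → EX (auth ∧ ¬retry): {n2, n3, n5}.
States satisfying AG (auth → EX (auth ∧ ¬retry)): ∅.
n0 is reachable from n0 and violates auth → EX (auth ∧ ¬retry), so AG fails at n0.
n0 ∉ Sat(AG (auth → EX (auth ∧ ¬retry))).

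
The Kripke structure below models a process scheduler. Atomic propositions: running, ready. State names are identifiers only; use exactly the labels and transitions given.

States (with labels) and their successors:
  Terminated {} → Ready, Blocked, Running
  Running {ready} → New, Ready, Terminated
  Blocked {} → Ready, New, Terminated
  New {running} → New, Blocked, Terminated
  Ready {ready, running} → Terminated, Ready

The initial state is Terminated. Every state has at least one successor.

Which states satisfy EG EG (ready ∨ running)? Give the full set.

States satisfying EG (ready ∨ running): {Running, New, Ready}.
States satisfying EG EG (ready ∨ running): {Running, New, Ready}.

{Running, New, Ready}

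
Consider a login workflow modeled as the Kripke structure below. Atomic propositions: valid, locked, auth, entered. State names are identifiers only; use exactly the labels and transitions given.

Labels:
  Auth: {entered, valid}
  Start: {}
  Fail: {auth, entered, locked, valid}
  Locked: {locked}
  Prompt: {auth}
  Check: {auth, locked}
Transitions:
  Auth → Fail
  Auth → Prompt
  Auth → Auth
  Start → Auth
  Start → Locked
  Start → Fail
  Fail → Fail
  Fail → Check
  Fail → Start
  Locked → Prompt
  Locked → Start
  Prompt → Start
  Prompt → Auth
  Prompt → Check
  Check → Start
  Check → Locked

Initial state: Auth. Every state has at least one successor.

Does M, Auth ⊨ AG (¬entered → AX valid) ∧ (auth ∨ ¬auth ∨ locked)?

No

States satisfying ¬entered → AX valid: {Auth, Fail}.
States satisfying AG (¬entered → AX valid): ∅.
States satisfying ¬auth: {Auth, Start, Locked}.
States satisfying ¬auth ∨ locked: {Auth, Start, Fail, Locked, Check}.
States satisfying auth ∨ ¬auth ∨ locked: {Auth, Start, Fail, Locked, Prompt, Check}.
States satisfying AG (¬entered → AX valid) ∧ (auth ∨ ¬auth ∨ locked): ∅.
Auth ∉ Sat(AG (¬entered → AX valid) ∧ (auth ∨ ¬auth ∨ locked)).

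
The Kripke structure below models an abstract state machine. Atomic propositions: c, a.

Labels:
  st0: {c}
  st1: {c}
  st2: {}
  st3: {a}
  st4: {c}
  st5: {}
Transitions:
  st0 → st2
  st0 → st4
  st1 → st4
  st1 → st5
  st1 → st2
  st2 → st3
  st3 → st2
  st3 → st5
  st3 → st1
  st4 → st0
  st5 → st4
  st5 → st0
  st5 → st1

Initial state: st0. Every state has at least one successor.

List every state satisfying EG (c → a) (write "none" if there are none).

{st2, st3}

States satisfying c → a: {st2, st3, st5}.
States satisfying EG (c → a): {st2, st3}.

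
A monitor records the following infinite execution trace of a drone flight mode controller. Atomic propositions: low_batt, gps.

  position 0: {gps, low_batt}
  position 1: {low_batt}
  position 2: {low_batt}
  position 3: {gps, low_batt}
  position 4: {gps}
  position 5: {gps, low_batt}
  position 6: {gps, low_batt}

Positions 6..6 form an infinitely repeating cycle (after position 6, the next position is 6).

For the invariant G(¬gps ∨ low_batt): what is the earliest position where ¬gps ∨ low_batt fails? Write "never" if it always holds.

Check ¬gps ∨ low_batt at each position in order: 0 ✓, 1 ✓, 2 ✓, 3 ✓.
At position 4 the labels are {gps}, so ¬gps ∨ low_batt is false there. This is the first violation.

4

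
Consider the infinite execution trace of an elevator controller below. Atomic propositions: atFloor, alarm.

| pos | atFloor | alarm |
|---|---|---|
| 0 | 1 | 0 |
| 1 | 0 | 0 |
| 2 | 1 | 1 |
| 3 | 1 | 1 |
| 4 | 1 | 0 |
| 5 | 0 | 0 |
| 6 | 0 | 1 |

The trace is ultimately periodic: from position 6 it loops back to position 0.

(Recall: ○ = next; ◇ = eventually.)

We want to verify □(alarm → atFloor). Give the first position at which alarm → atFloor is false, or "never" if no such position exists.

6

Check alarm → atFloor at each position in order: 0 ✓, 1 ✓, 2 ✓, 3 ✓, 4 ✓, 5 ✓.
At position 6 the labels are {alarm}, so alarm → atFloor is false there. This is the first violation.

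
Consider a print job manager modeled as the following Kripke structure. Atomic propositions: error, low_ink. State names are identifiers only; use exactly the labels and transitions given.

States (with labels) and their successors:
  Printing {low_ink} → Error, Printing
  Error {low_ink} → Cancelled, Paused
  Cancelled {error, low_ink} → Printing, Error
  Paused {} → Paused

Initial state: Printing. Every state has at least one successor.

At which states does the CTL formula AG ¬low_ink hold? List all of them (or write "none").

States satisfying ¬low_ink: {Paused}.
States satisfying AG ¬low_ink: {Paused}.

{Paused}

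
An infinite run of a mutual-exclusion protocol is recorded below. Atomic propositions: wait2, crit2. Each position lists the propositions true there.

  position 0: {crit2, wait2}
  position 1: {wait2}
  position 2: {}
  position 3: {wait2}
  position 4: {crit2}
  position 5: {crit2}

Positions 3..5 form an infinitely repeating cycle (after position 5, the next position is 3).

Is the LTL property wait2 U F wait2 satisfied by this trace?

Satisfied

Walking from position 0: F wait2 first holds at position 0, and wait2 holds at every earlier position along the way, so wait2 U F wait2 holds.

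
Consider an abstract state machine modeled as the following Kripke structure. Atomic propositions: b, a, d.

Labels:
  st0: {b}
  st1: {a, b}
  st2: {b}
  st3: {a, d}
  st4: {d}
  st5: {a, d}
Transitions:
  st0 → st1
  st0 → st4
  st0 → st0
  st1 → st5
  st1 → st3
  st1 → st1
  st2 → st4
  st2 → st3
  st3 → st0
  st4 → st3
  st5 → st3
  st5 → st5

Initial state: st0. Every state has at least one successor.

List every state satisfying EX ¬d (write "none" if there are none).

{st0, st1, st3}

States satisfying ¬d: {st0, st1, st2}.
States satisfying EX ¬d: {st0, st1, st3}.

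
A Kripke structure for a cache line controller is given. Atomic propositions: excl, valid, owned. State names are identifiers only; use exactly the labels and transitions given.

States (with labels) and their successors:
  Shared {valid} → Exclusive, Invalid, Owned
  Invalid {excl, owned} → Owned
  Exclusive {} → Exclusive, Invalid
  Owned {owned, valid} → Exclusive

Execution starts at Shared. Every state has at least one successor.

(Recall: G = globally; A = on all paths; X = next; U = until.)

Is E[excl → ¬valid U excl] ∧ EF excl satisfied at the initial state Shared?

States satisfying excl → ¬valid: {Shared, Invalid, Exclusive, Owned}.
States satisfying excl: {Invalid}.
States satisfying E[excl → ¬valid U excl]: {Shared, Invalid, Exclusive, Owned}.
States satisfying EF excl: {Shared, Invalid, Exclusive, Owned}.
States satisfying E[excl → ¬valid U excl] ∧ EF excl: {Shared, Invalid, Exclusive, Owned}.
Shared ∈ Sat(E[excl → ¬valid U excl] ∧ EF excl).

Yes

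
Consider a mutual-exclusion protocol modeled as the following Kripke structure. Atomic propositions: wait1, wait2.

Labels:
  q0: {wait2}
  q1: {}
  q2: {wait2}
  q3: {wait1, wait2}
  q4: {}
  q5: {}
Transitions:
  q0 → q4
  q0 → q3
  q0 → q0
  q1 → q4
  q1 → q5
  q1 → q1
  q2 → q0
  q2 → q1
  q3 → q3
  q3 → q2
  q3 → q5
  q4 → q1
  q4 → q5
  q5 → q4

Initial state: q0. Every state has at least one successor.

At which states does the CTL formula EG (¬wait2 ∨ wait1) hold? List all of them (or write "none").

{q1, q3, q4, q5}

States satisfying ¬wait2 ∨ wait1: {q1, q3, q4, q5}.
States satisfying EG (¬wait2 ∨ wait1): {q1, q3, q4, q5}.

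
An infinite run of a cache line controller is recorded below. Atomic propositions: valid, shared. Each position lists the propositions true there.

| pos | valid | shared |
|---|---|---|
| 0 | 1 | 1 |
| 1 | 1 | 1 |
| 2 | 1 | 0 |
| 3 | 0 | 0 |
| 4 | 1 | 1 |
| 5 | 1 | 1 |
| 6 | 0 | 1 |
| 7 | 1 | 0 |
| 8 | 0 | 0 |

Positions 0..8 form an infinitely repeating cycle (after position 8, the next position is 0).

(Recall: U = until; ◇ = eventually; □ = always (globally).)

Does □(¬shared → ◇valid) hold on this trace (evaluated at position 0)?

Yes

¬shared → ◇valid holds at every position 0..8, and those are all positions ever visited, so □(¬shared → ◇valid) holds.
Positions where ¬shared holds: 2, 3, 7, 8.
Check ◇valid at each: 2→ok, 3→ok, 7→ok, 8→ok.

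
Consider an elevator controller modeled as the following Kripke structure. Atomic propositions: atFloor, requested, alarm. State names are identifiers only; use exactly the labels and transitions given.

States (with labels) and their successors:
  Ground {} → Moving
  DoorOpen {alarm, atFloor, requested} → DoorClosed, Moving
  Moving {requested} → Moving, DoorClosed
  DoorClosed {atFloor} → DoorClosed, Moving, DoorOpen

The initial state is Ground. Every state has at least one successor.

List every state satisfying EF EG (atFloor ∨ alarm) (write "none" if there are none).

States satisfying EG (atFloor ∨ alarm): {DoorOpen, DoorClosed}.
States satisfying EF EG (atFloor ∨ alarm): {Ground, DoorOpen, Moving, DoorClosed}.

{Ground, DoorOpen, Moving, DoorClosed}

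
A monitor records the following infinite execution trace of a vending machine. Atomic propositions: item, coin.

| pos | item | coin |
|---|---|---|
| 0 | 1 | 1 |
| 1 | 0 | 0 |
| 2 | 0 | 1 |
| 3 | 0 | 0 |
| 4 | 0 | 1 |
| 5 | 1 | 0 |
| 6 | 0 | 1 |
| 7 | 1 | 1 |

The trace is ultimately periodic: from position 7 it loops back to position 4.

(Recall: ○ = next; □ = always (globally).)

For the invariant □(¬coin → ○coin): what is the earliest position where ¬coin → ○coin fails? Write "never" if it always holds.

¬coin → ○coin holds at every position 0..7, and those are all the positions the trace ever visits, so the invariant □(¬coin → ○coin) is never violated.

never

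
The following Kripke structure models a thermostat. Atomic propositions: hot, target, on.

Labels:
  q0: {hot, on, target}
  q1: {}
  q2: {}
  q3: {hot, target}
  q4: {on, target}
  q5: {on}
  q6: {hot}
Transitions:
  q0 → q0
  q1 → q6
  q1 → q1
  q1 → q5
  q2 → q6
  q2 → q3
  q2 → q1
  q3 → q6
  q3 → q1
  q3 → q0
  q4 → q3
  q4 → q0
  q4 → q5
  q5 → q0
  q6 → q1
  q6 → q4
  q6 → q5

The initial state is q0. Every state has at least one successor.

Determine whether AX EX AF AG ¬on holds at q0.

States satisfying EX AF AG ¬on: ∅.
States satisfying AX EX AF AG ¬on: ∅.
q0 ∉ Sat(AX EX AF AG ¬on).

Does not hold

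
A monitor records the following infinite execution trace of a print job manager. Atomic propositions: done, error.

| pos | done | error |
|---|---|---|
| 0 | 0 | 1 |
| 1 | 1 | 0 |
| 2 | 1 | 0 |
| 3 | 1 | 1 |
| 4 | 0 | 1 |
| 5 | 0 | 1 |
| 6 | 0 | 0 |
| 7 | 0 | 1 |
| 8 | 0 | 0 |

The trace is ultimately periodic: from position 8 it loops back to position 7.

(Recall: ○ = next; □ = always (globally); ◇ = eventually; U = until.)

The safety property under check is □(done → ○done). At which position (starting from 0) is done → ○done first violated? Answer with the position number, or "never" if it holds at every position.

Check done → ○done at each position in order: 0 ✓, 1 ✓, 2 ✓.
At position 3 the labels are {done, error} and the next position 4 has {error}, so done → ○done is false there. This is the first violation.

3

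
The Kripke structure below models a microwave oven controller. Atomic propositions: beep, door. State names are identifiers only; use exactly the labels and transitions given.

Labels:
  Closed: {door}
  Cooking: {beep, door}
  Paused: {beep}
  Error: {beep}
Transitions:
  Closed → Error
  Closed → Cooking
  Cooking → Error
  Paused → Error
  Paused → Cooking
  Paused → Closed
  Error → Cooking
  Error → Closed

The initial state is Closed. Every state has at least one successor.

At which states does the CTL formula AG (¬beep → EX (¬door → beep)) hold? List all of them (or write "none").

{Closed, Cooking, Paused, Error}

States satisfying ¬beep → EX (¬door → beep): {Closed, Cooking, Paused, Error}.
States satisfying AG (¬beep → EX (¬door → beep)): {Closed, Cooking, Paused, Error}.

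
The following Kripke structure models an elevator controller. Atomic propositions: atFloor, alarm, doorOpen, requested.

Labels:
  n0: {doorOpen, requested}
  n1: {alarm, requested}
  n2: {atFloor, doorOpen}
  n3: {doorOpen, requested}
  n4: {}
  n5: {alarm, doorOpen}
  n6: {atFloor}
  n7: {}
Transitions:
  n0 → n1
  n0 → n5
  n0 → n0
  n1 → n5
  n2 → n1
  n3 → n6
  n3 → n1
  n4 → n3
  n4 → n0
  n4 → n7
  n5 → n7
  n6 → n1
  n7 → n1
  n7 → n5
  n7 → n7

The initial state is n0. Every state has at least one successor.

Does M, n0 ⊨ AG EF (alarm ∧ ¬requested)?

States satisfying EF (alarm ∧ ¬requested): {n0, n1, n2, n3, n4, n5, n6, n7}.
States satisfying AG EF (alarm ∧ ¬requested): {n0, n1, n2, n3, n4, n5, n6, n7}.
Every state reachable from n0 satisfies EF (alarm ∧ ¬requested).
n0 ∈ Sat(AG EF (alarm ∧ ¬requested)).

Satisfied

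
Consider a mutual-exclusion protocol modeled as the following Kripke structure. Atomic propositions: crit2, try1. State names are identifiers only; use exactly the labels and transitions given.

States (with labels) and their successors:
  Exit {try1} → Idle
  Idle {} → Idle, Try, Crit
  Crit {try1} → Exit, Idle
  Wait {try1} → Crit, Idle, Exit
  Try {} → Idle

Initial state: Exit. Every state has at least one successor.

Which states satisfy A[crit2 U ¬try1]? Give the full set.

States satisfying crit2: ∅.
States satisfying ¬try1: {Idle, Try}.
States satisfying A[crit2 U ¬try1]: {Idle, Try}.

{Idle, Try}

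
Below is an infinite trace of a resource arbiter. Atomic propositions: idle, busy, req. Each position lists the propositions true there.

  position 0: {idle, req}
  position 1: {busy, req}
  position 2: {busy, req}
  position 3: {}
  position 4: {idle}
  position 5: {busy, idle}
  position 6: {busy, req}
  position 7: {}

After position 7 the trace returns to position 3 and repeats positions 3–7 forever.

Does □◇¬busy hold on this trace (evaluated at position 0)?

Holds

◇¬busy holds at every position 0..7, and those are all positions ever visited, so □◇¬busy holds.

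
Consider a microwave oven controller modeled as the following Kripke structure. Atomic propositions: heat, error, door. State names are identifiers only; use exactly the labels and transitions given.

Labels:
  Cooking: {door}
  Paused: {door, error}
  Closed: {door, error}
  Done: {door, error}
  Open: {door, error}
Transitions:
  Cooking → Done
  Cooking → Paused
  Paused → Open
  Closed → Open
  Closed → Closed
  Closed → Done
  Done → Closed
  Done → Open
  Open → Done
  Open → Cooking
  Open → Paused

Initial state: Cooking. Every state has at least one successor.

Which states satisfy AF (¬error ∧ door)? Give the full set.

States satisfying ¬error ∧ door: {Cooking}.
States satisfying AF (¬error ∧ door): {Cooking}.

{Cooking}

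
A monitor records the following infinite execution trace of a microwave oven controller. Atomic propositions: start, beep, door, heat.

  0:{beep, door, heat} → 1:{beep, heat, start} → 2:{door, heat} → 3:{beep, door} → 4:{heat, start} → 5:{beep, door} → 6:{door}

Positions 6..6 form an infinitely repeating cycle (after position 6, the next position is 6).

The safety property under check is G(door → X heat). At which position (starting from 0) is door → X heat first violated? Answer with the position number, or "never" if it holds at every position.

Check door → X heat at each position in order: 0 ✓, 1 ✓.
At position 2 the labels are {door, heat} and the next position 3 has {beep, door}, so door → X heat is false there. This is the first violation.

2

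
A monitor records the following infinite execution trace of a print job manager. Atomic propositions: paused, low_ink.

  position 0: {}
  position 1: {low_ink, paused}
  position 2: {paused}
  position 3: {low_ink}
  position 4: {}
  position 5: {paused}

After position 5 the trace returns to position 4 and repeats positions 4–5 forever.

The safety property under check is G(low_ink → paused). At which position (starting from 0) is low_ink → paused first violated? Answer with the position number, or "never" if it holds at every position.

3

Check low_ink → paused at each position in order: 0 ✓, 1 ✓, 2 ✓.
At position 3 the labels are {low_ink}, so low_ink → paused is false there. This is the first violation.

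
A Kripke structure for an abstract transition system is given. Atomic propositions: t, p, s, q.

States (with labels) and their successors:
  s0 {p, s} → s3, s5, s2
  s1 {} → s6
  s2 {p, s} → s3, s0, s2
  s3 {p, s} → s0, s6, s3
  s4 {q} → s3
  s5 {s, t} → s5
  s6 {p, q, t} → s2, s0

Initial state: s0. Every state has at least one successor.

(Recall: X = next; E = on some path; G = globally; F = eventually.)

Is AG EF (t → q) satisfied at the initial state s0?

Does not hold

States satisfying EF (t → q): {s0, s1, s2, s3, s4, s6}.
States satisfying AG EF (t → q): ∅.
s5 is reachable from s0 and violates EF (t → q), so AG fails at s0.
s0 ∉ Sat(AG EF (t → q)).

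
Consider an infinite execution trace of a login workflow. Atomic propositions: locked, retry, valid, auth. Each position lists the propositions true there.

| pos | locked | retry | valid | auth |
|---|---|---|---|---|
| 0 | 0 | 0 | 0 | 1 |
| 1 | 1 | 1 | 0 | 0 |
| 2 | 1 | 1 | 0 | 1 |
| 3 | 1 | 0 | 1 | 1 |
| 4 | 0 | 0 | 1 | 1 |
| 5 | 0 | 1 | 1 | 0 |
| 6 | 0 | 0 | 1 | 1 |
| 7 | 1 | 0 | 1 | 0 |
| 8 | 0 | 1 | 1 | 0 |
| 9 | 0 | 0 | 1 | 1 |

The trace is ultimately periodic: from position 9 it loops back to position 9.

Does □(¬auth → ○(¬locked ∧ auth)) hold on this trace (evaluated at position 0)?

Does not hold

¬auth → ○(¬locked ∧ auth) must hold at every position from 0 onward. It fails at position 1, so □(¬auth → ○(¬locked ∧ auth)) is false.
Positions where ¬auth holds: 1, 5, 7, 8.
Check ○(¬locked ∧ auth) at each: 1→fails, 5→ok, 7→fails, 8→ok.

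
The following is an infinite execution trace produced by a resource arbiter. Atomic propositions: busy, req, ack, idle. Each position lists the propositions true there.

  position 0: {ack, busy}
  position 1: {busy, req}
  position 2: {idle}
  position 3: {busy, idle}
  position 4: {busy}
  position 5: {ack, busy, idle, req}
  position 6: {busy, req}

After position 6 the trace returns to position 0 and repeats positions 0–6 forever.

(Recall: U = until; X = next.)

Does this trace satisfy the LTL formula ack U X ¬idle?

Walking from position 0: X ¬idle first holds at position 0, and ack holds at every earlier position along the way, so ack U X ¬idle holds.

Satisfied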